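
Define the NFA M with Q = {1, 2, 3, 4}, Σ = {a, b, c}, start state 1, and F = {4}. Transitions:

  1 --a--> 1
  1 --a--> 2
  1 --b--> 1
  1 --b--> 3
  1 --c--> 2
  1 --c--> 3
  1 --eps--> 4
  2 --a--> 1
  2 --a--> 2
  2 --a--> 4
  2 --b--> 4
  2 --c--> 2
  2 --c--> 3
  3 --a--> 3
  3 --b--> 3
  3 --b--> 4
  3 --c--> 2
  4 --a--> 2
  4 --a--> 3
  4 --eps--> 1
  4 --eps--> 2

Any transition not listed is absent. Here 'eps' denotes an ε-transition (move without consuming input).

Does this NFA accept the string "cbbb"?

Start: ε-closure({1}) = {1, 2, 4}.
Read 'c': 1→{2, 3}, 2→{2, 3}, 4→∅; now {2, 3}.
Read 'b': 2→{4}, 3→{3, 4}; union {3, 4}; ε-closure = {1, 2, 3, 4}.
Read 'b': 1→{1, 3}, 2→{4}, 3→{3, 4}, 4→∅; union {1, 3, 4}; ε-closure = {1, 2, 3, 4}.
Read 'b': 1→{1, 3}, 2→{4}, 3→{3, 4}, 4→∅; union {1, 3, 4}; ε-closure = {1, 2, 3, 4}.
The final set {1, 2, 3, 4} contains the accepting state 4.

Yes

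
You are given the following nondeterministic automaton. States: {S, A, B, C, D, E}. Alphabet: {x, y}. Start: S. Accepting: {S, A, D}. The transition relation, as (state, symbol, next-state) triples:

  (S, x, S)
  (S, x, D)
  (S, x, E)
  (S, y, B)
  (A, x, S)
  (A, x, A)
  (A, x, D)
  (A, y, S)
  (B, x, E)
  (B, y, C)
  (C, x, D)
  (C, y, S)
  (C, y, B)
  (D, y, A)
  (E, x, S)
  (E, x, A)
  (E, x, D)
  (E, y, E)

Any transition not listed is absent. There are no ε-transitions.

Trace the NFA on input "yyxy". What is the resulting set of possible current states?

{A}

Start in {S}.
Read 'y': {S} → {B}.
Read 'y': {B} → {C}.
Read 'x': {C} → {D}.
Read 'y': {D} → {A}.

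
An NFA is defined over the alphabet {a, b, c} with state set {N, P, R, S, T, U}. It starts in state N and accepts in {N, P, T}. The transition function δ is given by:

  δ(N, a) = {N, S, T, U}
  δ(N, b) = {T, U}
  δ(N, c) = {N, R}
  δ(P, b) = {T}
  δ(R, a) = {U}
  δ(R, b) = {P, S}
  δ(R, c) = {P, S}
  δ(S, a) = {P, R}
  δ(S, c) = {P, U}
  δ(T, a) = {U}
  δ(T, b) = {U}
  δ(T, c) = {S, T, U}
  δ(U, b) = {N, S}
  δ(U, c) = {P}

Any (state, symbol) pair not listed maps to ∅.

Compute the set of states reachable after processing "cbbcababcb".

Start in {N}.
Read 'c': {N} → {N, R}.
Read 'b': {N, R} → {P, S, T, U}.
Read 'b': {P, S, T, U} → {N, S, T, U}.
Read 'c': {N, S, T, U} → {N, P, R, S, T, U}.
Read 'a': {N, P, R, S, T, U} → {N, P, R, S, T, U}.
Read 'b': {N, P, R, S, T, U} → {N, P, S, T, U}.
Read 'a': {N, P, S, T, U} → {N, P, R, S, T, U}.
Read 'b': {N, P, R, S, T, U} → {N, P, S, T, U}.
Read 'c': {N, P, S, T, U} → {N, P, R, S, T, U}.
Read 'b': {N, P, R, S, T, U} → {N, P, S, T, U}.

{N, P, S, T, U}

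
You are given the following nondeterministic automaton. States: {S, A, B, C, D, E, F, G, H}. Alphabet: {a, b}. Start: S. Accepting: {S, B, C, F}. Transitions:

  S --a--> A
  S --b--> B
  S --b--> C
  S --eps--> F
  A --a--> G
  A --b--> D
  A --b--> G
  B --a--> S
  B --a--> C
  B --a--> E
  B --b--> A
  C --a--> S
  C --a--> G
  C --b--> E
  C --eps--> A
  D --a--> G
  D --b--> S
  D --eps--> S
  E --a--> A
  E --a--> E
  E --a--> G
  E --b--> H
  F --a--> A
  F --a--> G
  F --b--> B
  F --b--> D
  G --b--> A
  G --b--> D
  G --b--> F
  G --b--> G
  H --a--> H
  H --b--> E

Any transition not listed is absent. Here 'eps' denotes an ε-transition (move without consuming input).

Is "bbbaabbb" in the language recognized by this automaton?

Yes

Start: ε-closure({S}) = {S, F}.
Read 'b': {S, F} → {S, A, B, C, D, F}.
Read 'b': {S, A, B, C, D, F} → {S, A, B, C, D, E, F, G}.
Read 'b': {S, A, B, C, D, E, F, G} → {S, A, B, C, D, E, F, G, H}.
Read 'a': {S, A, B, C, D, E, F, G, H} → {S, A, C, E, F, G, H}.
Read 'a': {S, A, C, E, F, G, H} → {S, A, E, F, G, H}.
Read 'b': {S, A, E, F, G, H} → {S, A, B, C, D, E, F, G, H}.
Read 'b': {S, A, B, C, D, E, F, G, H} → {S, A, B, C, D, E, F, G, H}.
Read 'b': {S, A, B, C, D, E, F, G, H} → {S, A, B, C, D, E, F, G, H}.
The final set {S, A, B, C, D, E, F, G, H} contains the accepting states S, B, C, F.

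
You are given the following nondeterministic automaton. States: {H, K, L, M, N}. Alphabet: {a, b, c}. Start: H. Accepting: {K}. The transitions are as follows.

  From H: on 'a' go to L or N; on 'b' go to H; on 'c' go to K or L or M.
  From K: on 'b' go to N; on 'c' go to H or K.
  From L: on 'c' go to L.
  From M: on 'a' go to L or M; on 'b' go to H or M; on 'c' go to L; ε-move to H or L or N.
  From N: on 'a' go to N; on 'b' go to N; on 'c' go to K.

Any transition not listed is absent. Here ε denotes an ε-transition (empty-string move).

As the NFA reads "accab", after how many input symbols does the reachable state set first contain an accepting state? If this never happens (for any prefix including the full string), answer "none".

Start in {H}.
Read 'a': {H} → {L, N}.
Read 'c': {L, N} → {K, L}.
None of the earlier sets intersect F, but {K, L} does.

2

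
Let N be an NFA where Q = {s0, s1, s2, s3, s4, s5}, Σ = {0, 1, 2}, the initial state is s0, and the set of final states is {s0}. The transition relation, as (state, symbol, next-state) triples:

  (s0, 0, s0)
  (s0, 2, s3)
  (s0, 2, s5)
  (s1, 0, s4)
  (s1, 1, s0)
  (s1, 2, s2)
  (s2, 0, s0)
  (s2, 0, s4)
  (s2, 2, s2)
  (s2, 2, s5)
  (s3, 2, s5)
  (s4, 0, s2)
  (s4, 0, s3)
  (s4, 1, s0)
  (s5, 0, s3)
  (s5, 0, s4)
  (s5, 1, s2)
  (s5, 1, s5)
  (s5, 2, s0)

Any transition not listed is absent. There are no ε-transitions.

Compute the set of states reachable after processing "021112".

{s0, s2, s5}

Start in {s0}.
Read '0': {s0} → {s0}.
Read '2': {s0} → {s3, s5}.
Read '1': {s3, s5} → {s2, s5}.
Read '1': {s2, s5} → {s2, s5}.
Read '1': {s2, s5} → {s2, s5}.
Read '2': {s2, s5} → {s0, s2, s5}.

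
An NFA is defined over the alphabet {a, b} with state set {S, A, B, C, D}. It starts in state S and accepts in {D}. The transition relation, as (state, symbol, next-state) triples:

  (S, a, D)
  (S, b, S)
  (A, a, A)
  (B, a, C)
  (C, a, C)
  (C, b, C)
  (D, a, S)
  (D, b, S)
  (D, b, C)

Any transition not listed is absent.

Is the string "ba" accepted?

Yes

Start in {S}.
Read 'b': S→{S}; now {S}.
Read 'a': S→{D}; now {D}.
The final set {D} contains the accepting state D.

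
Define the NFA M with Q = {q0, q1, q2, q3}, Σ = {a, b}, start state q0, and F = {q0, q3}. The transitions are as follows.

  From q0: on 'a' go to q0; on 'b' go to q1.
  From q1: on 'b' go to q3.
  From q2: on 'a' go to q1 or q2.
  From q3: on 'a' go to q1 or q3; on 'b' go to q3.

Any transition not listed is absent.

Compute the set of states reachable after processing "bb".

Start in {q0}.
Read 'b': {q0} → {q1}.
Read 'b': {q1} → {q3}.

{q3}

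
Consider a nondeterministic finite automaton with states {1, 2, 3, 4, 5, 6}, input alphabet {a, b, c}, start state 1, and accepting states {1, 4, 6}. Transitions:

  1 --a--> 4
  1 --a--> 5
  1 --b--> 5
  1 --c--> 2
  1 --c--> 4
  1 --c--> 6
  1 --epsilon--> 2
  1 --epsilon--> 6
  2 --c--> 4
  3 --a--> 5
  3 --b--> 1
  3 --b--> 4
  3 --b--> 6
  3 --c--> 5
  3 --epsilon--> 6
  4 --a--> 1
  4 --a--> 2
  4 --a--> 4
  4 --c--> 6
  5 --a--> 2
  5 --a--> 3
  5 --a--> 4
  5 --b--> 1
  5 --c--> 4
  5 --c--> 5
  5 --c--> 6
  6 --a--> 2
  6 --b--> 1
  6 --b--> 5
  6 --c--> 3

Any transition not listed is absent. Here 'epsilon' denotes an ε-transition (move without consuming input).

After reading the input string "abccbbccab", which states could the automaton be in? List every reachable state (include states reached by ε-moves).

{1, 2, 4, 5, 6}

Start: ε-closure({1}) = {1, 2, 6}.
Read 'a': 1→{4, 5}, 2→∅, 6→{2}; now {2, 4, 5}.
Read 'b': 2→∅, 4→∅, 5→{1}; union {1}; ε-closure = {1, 2, 6}.
Read 'c': 1→{2, 4, 6}, 2→{4}, 6→{3}; now {2, 3, 4, 6}.
Read 'c': 2→{4}, 3→{5}, 4→{6}, 6→{3}; now {3, 4, 5, 6}.
Read 'b': 3→{1, 4, 6}, 4→∅, 5→{1}, 6→{1, 5}; union {1, 4, 5, 6}; ε-closure = {1, 2, 4, 5, 6}.
Read 'b': 1→{5}, 2→∅, 4→∅, 5→{1}, 6→{1, 5}; union {1, 5}; ε-closure = {1, 2, 5, 6}.
Read 'c': 1→{2, 4, 6}, 2→{4}, 5→{4, 5, 6}, 6→{3}; now {2, 3, 4, 5, 6}.
Read 'c': 2→{4}, 3→{5}, 4→{6}, 5→{4, 5, 6}, 6→{3}; now {3, 4, 5, 6}.
Read 'a': 3→{5}, 4→{1, 2, 4}, 5→{2, 3, 4}, 6→{2}; union {1, 2, 3, 4, 5}; ε-closure = {1, 2, 3, 4, 5, 6}.
Read 'b': 1→{5}, 2→∅, 3→{1, 4, 6}, 4→∅, 5→{1}, 6→{1, 5}; union {1, 4, 5, 6}; ε-closure = {1, 2, 4, 5, 6}.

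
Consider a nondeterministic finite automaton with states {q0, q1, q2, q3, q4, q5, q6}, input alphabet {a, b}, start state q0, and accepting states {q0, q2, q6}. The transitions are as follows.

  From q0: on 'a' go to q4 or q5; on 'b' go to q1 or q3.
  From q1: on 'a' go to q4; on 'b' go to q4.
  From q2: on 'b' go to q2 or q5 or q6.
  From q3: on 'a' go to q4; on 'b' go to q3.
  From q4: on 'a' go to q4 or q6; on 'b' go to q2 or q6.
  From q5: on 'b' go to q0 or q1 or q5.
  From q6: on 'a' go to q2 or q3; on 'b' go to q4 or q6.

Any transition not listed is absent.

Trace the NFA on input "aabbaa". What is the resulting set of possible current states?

Start in {q0}.
Read 'a': q0→{q4, q5}; now {q4, q5}.
Read 'a': q4→{q4, q6}, q5→∅; now {q4, q6}.
Read 'b': q4→{q2, q6}, q6→{q4, q6}; now {q2, q4, q6}.
Read 'b': q2→{q2, q5, q6}, q4→{q2, q6}, q6→{q4, q6}; now {q2, q4, q5, q6}.
Read 'a': q2→∅, q4→{q4, q6}, q5→∅, q6→{q2, q3}; now {q2, q3, q4, q6}.
Read 'a': q2→∅, q3→{q4}, q4→{q4, q6}, q6→{q2, q3}; now {q2, q3, q4, q6}.

{q2, q3, q4, q6}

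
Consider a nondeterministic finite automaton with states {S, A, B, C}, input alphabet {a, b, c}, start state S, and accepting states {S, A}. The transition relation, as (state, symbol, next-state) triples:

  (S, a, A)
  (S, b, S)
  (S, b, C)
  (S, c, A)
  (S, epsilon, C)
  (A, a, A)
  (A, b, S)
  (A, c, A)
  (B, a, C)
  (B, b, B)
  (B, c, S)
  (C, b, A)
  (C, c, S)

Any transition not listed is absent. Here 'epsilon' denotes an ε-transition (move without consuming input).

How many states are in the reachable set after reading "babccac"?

Start: ε-closure({S}) = {S, C}.
Read 'b': S→{S, C}, C→{A}; now {S, A, C}.
Read 'a': S→{A}, A→{A}, C→∅; now {A}.
Read 'b': A→{S}; union {S}; ε-closure = {S, C}.
Read 'c': S→{A}, C→{S}; union {S, A}; ε-closure = {S, A, C}.
Read 'c': S→{A}, A→{A}, C→{S}; union {S, A}; ε-closure = {S, A, C}.
Read 'a': S→{A}, A→{A}, C→∅; now {A}.
Read 'c': A→{A}; now {A}.
That set has 1 state.

1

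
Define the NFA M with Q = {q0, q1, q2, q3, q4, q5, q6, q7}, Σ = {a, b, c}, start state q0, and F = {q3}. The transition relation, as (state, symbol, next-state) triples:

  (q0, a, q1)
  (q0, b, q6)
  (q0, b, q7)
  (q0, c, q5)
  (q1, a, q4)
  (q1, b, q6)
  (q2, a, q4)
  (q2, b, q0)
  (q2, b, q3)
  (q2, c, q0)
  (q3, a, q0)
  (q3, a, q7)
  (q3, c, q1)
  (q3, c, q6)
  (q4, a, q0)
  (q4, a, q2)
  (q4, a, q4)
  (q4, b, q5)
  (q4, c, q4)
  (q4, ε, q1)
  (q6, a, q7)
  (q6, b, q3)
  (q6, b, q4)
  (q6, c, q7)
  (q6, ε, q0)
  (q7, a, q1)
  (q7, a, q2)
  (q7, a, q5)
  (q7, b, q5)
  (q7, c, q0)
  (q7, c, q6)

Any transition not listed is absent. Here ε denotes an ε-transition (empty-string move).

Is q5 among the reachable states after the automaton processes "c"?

Start in {q0}.
Read 'c': q0→{q5}; now {q5}.
State q5 is in {q5}.

Yes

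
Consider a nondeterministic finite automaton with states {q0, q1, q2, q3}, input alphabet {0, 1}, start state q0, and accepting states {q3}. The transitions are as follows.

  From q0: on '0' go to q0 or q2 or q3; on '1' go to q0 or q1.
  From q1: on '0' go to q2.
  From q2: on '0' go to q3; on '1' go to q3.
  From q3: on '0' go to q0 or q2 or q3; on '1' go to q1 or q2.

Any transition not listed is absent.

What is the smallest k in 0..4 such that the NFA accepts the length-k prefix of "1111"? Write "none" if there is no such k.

Start in {q0}.
Read '1': {q0} → {q0, q1}.
Read '1': {q0, q1} → {q0, q1}.
Read '1': {q0, q1} → {q0, q1}.
Read '1': {q0, q1} → {q0, q1}.
No reachable set along the way intersects F.

none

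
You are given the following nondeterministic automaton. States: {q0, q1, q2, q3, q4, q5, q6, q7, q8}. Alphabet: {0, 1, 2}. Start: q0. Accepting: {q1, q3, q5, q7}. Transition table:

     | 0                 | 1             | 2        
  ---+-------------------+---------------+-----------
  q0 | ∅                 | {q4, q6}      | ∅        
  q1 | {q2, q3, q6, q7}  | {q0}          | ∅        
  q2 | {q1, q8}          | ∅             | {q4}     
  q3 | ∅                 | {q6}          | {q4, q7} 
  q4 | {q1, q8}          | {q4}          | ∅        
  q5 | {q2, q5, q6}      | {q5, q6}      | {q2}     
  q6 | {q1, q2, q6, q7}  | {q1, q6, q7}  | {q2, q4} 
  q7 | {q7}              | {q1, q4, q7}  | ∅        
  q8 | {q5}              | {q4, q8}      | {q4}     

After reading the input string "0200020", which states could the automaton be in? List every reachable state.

Start in {q0}.
Read '0': {q0} → ∅.
The set is empty and remains empty for the remaining 6 symbols.

∅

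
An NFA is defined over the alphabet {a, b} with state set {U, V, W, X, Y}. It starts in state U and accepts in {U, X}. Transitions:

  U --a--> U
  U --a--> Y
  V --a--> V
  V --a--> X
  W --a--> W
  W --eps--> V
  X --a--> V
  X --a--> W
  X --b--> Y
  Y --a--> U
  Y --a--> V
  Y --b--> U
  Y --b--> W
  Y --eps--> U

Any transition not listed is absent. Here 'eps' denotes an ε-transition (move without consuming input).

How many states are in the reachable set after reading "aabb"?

Start in {U}.
Read 'a': U→{U, Y}; now {U, Y}.
Read 'a': U→{U, Y}, Y→{U, V}; now {U, V, Y}.
Read 'b': U→∅, V→∅, Y→{U, W}; union {U, W}; ε-closure = {U, V, W}.
Read 'b': U→∅, V→∅, W→∅; now ∅.
That set has 0 states.

0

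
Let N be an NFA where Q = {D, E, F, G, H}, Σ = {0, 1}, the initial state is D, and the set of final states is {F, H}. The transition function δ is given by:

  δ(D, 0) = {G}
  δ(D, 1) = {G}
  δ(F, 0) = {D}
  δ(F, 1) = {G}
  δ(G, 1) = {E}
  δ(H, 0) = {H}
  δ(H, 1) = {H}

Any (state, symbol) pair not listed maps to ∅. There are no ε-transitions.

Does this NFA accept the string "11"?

No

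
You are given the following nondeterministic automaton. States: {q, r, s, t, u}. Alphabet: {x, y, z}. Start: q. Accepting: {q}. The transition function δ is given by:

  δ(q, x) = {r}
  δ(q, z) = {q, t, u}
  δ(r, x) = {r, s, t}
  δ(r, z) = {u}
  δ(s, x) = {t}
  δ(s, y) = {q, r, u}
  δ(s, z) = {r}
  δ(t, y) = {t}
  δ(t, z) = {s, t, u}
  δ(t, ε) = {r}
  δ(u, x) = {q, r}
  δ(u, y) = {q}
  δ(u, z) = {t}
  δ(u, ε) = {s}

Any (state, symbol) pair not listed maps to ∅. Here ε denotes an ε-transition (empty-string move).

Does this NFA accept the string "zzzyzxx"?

Start in {q}.
Read 'z': q→{q, t, u}; union {q, t, u}; ε-closure = {q, r, s, t, u}.
Read 'z': q→{q, t, u}, r→{u}, s→{r}, t→{s, t, u}, u→{t}; now {q, r, s, t, u}.
Read 'z': q→{q, t, u}, r→{u}, s→{r}, t→{s, t, u}, u→{t}; now {q, r, s, t, u}.
Read 'y': q→∅, r→∅, s→{q, r, u}, t→{t}, u→{q}; union {q, r, t, u}; ε-closure = {q, r, s, t, u}.
Read 'z': q→{q, t, u}, r→{u}, s→{r}, t→{s, t, u}, u→{t}; now {q, r, s, t, u}.
Read 'x': q→{r}, r→{r, s, t}, s→{t}, t→∅, u→{q, r}; now {q, r, s, t}.
Read 'x': q→{r}, r→{r, s, t}, s→{t}, t→∅; now {r, s, t}.
The final set {r, s, t} contains no accepting state.

No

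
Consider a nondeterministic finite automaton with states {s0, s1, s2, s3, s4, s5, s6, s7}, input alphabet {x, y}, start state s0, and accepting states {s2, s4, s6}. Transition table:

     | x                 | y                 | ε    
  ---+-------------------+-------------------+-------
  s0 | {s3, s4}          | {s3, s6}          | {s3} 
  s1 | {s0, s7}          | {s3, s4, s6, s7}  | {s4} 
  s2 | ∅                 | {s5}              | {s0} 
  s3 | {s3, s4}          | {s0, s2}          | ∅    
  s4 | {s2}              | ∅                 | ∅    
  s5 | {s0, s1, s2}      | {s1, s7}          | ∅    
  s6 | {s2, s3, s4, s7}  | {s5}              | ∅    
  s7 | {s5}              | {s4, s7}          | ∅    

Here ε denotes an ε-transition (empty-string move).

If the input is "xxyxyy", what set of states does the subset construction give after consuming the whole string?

Start: ε-closure({s0}) = {s0, s3}.
Read 'x': {s0, s3} → {s3, s4}.
Read 'x': {s3, s4} → {s0, s2, s3, s4}.
Read 'y': {s0, s2, s3, s4} → {s0, s2, s3, s5, s6}.
Read 'x': {s0, s2, s3, s5, s6} → {s0, s1, s2, s3, s4, s7}.
Read 'y': {s0, s1, s2, s3, s4, s7} → {s0, s2, s3, s4, s5, s6, s7}.
Read 'y': {s0, s2, s3, s4, s5, s6, s7} → {s0, s1, s2, s3, s4, s5, s6, s7}.

{s0, s1, s2, s3, s4, s5, s6, s7}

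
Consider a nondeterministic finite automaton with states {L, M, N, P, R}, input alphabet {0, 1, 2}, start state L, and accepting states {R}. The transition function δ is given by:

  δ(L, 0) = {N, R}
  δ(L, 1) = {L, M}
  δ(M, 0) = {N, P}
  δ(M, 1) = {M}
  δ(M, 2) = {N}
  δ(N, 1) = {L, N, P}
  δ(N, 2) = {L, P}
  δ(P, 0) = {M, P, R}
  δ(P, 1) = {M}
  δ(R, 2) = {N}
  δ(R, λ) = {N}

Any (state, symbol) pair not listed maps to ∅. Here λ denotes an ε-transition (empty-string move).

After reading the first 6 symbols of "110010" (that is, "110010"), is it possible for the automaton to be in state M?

Yes

Start in {L}.
Read '1': L→{L, M}; now {L, M}.
Read '1': L→{L, M}, M→{M}; now {L, M}.
Read '0': L→{N, R}, M→{N, P}; now {N, P, R}.
Read '0': N→∅, P→{M, P, R}, R→∅; union {M, P, R}; ε-closure = {M, N, P, R}.
Read '1': M→{M}, N→{L, N, P}, P→{M}, R→∅; now {L, M, N, P}.
Read '0': L→{N, R}, M→{N, P}, N→∅, P→{M, P, R}; now {M, N, P, R}.
State M is in {M, N, P, R}.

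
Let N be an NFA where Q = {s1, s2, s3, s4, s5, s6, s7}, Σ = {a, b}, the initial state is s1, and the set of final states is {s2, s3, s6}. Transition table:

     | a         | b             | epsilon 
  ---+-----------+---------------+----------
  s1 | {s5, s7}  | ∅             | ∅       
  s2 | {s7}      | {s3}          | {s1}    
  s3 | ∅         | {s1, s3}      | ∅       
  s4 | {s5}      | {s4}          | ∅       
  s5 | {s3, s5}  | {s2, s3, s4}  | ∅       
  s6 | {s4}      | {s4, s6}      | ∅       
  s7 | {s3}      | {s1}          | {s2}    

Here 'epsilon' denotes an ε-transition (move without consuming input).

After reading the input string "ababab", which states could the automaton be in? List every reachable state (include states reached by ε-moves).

{s1, s2, s3, s4}

Start in {s1}.
Read 'a': s1→{s5, s7}; union {s5, s7}; ε-closure = {s1, s2, s5, s7}.
Read 'b': s1→∅, s2→{s3}, s5→{s2, s3, s4}, s7→{s1}; now {s1, s2, s3, s4}.
Read 'a': s1→{s5, s7}, s2→{s7}, s3→∅, s4→{s5}; union {s5, s7}; ε-closure = {s1, s2, s5, s7}.
Read 'b': s1→∅, s2→{s3}, s5→{s2, s3, s4}, s7→{s1}; now {s1, s2, s3, s4}.
Read 'a': s1→{s5, s7}, s2→{s7}, s3→∅, s4→{s5}; union {s5, s7}; ε-closure = {s1, s2, s5, s7}.
Read 'b': s1→∅, s2→{s3}, s5→{s2, s3, s4}, s7→{s1}; now {s1, s2, s3, s4}.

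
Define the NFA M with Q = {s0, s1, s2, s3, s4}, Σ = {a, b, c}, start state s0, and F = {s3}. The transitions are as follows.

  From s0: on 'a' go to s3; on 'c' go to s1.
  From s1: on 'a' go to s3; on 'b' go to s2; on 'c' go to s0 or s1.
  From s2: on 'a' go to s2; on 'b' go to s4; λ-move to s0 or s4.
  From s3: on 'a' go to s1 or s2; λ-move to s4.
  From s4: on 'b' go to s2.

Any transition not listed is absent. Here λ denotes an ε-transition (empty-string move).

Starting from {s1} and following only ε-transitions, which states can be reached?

{s1}

Begin with {s1}.
No ε-moves leave this set, so the closure equals the set itself.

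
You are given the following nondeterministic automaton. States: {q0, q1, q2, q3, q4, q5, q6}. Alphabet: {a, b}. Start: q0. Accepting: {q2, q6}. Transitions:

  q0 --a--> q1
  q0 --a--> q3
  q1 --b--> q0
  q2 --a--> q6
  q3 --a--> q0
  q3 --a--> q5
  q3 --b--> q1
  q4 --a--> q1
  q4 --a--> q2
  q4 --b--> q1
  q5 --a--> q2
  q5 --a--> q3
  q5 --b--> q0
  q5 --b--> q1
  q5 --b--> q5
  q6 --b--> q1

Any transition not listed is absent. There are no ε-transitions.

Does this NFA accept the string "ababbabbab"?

Start in {q0}.
Read 'a': {q0} → {q1, q3}.
Read 'b': {q1, q3} → {q0, q1}.
Read 'a': {q0, q1} → {q1, q3}.
Read 'b': {q1, q3} → {q0, q1}.
Read 'b': {q0, q1} → {q0}.
Read 'a': {q0} → {q1, q3}.
Read 'b': {q1, q3} → {q0, q1}.
Read 'b': {q0, q1} → {q0}.
Read 'a': {q0} → {q1, q3}.
Read 'b': {q1, q3} → {q0, q1}.
The final set {q0, q1} contains no accepting state.

No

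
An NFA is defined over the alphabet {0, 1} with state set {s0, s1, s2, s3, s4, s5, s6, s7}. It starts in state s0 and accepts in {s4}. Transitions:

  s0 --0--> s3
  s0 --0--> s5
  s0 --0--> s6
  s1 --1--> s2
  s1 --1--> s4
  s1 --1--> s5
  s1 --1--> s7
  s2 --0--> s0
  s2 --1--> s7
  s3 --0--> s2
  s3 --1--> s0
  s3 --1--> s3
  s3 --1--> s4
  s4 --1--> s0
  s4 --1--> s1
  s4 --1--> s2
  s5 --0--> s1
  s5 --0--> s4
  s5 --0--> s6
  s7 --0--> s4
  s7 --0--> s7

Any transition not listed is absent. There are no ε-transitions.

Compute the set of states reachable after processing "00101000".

{s0, s1, s2, s3, s4, s5, s6, s7}

Start in {s0}.
Read '0': s0→{s3, s5, s6}; now {s3, s5, s6}.
Read '0': s3→{s2}, s5→{s1, s4, s6}, s6→∅; now {s1, s2, s4, s6}.
Read '1': s1→{s2, s4, s5, s7}, s2→{s7}, s4→{s0, s1, s2}, s6→∅; now {s0, s1, s2, s4, s5, s7}.
Read '0': s0→{s3, s5, s6}, s1→∅, s2→{s0}, s4→∅, s5→{s1, s4, s6}, s7→{s4, s7}; now {s0, s1, s3, s4, s5, s6, s7}.
Read '1': s0→∅, s1→{s2, s4, s5, s7}, s3→{s0, s3, s4}, s4→{s0, s1, s2}, s5→∅, s6→∅, s7→∅; now {s0, s1, s2, s3, s4, s5, s7}.
Read '0': s0→{s3, s5, s6}, s1→∅, s2→{s0}, s3→{s2}, s4→∅, s5→{s1, s4, s6}, s7→{s4, s7}; now {s0, s1, s2, s3, s4, s5, s6, s7}.
Read '0': s0→{s3, s5, s6}, s1→∅, s2→{s0}, s3→{s2}, s4→∅, s5→{s1, s4, s6}, s6→∅, s7→{s4, s7}; now {s0, s1, s2, s3, s4, s5, s6, s7}.
Read '0': s0→{s3, s5, s6}, s1→∅, s2→{s0}, s3→{s2}, s4→∅, s5→{s1, s4, s6}, s6→∅, s7→{s4, s7}; now {s0, s1, s2, s3, s4, s5, s6, s7}.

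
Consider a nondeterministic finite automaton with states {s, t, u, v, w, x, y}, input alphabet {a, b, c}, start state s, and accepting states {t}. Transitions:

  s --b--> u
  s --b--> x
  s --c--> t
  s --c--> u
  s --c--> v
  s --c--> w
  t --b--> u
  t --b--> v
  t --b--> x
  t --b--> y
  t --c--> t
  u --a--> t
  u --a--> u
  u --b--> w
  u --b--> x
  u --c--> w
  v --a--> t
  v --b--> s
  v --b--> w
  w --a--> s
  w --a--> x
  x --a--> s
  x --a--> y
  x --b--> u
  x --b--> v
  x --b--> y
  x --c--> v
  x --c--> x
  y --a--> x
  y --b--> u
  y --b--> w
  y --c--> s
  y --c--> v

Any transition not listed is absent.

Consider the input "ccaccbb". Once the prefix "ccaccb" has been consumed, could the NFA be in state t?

Start in {s}.
Read 'c': s→{t, u, v, w}; now {t, u, v, w}.
Read 'c': t→{t}, u→{w}, v→∅, w→∅; now {t, w}.
Read 'a': t→∅, w→{s, x}; now {s, x}.
Read 'c': s→{t, u, v, w}, x→{v, x}; now {t, u, v, w, x}.
Read 'c': t→{t}, u→{w}, v→∅, w→∅, x→{v, x}; now {t, v, w, x}.
Read 'b': t→{u, v, x, y}, v→{s, w}, w→∅, x→{u, v, y}; now {s, u, v, w, x, y}.
State t is not in {s, u, v, w, x, y}.

No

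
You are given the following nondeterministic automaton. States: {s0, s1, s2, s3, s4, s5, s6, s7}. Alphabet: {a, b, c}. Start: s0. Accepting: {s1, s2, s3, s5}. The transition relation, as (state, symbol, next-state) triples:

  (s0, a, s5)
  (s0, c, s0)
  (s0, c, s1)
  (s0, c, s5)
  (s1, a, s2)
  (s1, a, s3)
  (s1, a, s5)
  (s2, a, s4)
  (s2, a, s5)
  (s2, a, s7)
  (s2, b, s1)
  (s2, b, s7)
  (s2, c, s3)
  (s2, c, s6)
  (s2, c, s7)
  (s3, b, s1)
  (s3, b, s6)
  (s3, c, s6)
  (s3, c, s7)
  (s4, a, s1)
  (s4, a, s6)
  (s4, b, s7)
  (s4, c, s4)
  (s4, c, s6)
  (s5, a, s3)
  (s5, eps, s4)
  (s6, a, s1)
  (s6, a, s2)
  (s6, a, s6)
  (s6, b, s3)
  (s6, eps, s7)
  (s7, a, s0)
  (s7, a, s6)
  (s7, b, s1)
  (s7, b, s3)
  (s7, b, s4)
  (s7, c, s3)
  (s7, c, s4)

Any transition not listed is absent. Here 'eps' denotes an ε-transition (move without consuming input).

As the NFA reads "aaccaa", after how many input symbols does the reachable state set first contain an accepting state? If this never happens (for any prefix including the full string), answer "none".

1

Start in {s0}.
Read 'a': {s0} → {s4, s5}.
None of the earlier sets intersect F, but {s4, s5} does.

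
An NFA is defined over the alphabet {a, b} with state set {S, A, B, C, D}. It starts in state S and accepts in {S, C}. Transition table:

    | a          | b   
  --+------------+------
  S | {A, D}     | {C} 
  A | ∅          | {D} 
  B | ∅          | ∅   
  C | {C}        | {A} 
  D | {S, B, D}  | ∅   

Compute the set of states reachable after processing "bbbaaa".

Start in {S}.
Read 'b': S→{C}; now {C}.
Read 'b': C→{A}; now {A}.
Read 'b': A→{D}; now {D}.
Read 'a': D→{S, B, D}; now {S, B, D}.
Read 'a': S→{A, D}, B→∅, D→{S, B, D}; now {S, A, B, D}.
Read 'a': S→{A, D}, A→∅, B→∅, D→{S, B, D}; now {S, A, B, D}.

{S, A, B, D}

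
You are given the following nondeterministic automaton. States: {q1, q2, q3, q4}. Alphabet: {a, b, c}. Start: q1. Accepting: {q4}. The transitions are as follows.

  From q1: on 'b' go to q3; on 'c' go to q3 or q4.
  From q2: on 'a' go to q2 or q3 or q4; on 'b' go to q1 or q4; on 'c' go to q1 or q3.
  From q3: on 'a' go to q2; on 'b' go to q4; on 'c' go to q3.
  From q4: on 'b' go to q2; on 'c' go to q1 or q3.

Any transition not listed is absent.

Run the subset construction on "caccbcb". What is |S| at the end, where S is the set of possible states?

Start in {q1}.
Read 'c': {q1} → {q3, q4}.
Read 'a': {q3, q4} → {q2}.
Read 'c': {q2} → {q1, q3}.
Read 'c': {q1, q3} → {q3, q4}.
Read 'b': {q3, q4} → {q2, q4}.
Read 'c': {q2, q4} → {q1, q3}.
Read 'b': {q1, q3} → {q3, q4}.
That set has 2 states.

2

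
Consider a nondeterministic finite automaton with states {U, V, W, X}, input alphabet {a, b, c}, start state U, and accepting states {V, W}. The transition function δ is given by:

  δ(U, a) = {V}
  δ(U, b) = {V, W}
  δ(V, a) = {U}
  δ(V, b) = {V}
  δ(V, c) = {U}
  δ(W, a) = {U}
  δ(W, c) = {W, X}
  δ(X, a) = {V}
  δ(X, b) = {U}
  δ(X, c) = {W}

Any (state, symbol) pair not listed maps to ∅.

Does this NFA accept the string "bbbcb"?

Yes

Start in {U}.
Read 'b': U→{V, W}; now {V, W}.
Read 'b': V→{V}, W→∅; now {V}.
Read 'b': V→{V}; now {V}.
Read 'c': V→{U}; now {U}.
Read 'b': U→{V, W}; now {V, W}.
The final set {V, W} contains the accepting states V, W.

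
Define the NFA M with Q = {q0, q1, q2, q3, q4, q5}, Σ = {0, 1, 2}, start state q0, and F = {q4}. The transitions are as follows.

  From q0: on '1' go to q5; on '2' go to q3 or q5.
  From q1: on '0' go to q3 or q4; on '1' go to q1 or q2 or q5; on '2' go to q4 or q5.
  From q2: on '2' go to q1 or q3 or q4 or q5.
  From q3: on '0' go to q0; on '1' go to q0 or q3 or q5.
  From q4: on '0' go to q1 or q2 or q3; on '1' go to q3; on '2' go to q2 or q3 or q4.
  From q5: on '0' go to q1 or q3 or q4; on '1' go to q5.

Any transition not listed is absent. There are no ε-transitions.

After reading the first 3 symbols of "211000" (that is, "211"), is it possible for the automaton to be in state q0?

Yes

Start in {q0}.
Read '2': {q0} → {q3, q5}.
Read '1': {q3, q5} → {q0, q3, q5}.
Read '1': {q0, q3, q5} → {q0, q3, q5}.
State q0 is in {q0, q3, q5}.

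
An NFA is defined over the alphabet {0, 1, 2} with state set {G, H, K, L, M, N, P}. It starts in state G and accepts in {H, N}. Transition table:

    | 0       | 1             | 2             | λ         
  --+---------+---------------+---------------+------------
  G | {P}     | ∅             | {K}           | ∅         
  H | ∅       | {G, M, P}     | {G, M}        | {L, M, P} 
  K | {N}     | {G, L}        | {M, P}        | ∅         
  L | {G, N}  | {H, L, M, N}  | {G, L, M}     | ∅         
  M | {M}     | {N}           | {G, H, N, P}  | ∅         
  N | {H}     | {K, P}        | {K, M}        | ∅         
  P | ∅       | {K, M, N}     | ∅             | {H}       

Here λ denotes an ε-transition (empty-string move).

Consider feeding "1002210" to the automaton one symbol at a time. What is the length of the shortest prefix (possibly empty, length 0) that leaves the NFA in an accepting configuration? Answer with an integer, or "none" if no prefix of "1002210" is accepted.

Start in {G}.
Read '1': G→∅; now ∅.
The set is empty and remains empty for the remaining 6 symbols.
No reachable set along the way intersects F.

none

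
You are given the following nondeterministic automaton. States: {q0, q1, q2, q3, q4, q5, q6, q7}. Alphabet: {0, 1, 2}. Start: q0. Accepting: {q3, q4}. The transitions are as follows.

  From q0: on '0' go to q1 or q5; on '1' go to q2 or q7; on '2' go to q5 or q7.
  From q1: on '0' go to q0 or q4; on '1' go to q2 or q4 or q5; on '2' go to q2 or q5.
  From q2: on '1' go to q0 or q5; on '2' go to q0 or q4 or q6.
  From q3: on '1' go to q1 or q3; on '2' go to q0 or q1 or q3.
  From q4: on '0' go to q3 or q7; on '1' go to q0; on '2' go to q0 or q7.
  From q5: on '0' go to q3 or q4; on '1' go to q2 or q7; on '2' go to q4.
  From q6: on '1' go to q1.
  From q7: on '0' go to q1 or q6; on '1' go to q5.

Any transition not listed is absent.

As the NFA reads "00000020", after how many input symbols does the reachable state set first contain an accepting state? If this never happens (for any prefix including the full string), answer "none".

Start in {q0}.
Read '0': {q0} → {q1, q5}.
Read '0': {q1, q5} → {q0, q3, q4}.
None of the earlier sets intersect F, but {q0, q3, q4} does.

2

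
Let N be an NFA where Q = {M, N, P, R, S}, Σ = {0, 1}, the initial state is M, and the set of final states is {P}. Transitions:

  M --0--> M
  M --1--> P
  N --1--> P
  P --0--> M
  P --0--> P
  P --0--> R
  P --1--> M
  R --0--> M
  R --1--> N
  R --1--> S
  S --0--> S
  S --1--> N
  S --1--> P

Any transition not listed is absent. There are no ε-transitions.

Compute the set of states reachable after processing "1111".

Start in {M}.
Read '1': {M} → {P}.
Read '1': {P} → {M}.
Read '1': {M} → {P}.
Read '1': {P} → {M}.

{M}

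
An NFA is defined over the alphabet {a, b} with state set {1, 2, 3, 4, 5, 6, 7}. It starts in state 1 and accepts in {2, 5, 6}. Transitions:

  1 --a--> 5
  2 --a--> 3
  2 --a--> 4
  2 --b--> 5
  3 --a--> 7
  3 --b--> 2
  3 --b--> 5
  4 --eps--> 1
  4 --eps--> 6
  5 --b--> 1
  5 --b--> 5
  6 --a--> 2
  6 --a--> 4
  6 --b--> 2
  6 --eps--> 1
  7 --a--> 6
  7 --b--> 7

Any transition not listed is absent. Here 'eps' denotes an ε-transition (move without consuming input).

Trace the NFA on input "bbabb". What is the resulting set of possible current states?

∅

Start in {1}.
Read 'b': {1} → ∅.
The set is empty and remains empty for the remaining 4 symbols.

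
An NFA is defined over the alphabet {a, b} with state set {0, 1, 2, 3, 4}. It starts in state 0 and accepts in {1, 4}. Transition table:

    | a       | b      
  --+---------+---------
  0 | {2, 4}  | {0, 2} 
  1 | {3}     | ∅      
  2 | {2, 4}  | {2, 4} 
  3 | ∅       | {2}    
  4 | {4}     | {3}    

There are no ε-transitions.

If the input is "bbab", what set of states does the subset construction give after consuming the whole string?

{2, 3, 4}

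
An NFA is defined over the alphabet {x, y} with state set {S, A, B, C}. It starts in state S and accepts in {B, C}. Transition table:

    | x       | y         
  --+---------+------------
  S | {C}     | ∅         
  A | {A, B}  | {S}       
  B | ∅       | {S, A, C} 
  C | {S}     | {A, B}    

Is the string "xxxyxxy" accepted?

Yes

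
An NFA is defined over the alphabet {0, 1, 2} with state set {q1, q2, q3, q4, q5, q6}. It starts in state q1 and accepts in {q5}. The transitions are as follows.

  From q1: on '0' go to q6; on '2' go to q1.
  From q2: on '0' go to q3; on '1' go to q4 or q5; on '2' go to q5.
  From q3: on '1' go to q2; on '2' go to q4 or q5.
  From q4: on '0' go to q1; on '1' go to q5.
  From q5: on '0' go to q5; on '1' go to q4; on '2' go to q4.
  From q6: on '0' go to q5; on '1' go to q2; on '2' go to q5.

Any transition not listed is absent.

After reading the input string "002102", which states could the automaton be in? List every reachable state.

Start in {q1}.
Read '0': {q1} → {q6}.
Read '0': {q6} → {q5}.
Read '2': {q5} → {q4}.
Read '1': {q4} → {q5}.
Read '0': {q5} → {q5}.
Read '2': {q5} → {q4}.

{q4}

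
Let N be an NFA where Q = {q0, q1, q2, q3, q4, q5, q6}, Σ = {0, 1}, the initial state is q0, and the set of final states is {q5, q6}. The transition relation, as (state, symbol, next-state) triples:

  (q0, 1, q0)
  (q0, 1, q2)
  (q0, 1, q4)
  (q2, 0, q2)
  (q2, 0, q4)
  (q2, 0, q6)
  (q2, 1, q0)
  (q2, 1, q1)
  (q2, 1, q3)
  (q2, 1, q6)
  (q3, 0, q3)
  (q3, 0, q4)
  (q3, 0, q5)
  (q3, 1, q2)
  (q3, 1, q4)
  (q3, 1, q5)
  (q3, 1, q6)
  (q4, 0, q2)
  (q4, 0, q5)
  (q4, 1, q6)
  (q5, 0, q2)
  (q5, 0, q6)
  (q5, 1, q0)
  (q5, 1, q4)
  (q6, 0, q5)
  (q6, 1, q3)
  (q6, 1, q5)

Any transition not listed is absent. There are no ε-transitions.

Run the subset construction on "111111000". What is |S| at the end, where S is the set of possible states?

5

Start in {q0}.
Read '1': {q0} → {q0, q2, q4}.
Read '1': {q0, q2, q4} → {q0, q1, q2, q3, q4, q6}.
Read '1': {q0, q1, q2, q3, q4, q6} → {q0, q1, q2, q3, q4, q5, q6}.
Read '1': {q0, q1, q2, q3, q4, q5, q6} → {q0, q1, q2, q3, q4, q5, q6}.
Read '1': {q0, q1, q2, q3, q4, q5, q6} → {q0, q1, q2, q3, q4, q5, q6}.
Read '1': {q0, q1, q2, q3, q4, q5, q6} → {q0, q1, q2, q3, q4, q5, q6}.
Read '0': {q0, q1, q2, q3, q4, q5, q6} → {q2, q3, q4, q5, q6}.
Read '0': {q2, q3, q4, q5, q6} → {q2, q3, q4, q5, q6}.
Read '0': {q2, q3, q4, q5, q6} → {q2, q3, q4, q5, q6}.
That set has 5 states.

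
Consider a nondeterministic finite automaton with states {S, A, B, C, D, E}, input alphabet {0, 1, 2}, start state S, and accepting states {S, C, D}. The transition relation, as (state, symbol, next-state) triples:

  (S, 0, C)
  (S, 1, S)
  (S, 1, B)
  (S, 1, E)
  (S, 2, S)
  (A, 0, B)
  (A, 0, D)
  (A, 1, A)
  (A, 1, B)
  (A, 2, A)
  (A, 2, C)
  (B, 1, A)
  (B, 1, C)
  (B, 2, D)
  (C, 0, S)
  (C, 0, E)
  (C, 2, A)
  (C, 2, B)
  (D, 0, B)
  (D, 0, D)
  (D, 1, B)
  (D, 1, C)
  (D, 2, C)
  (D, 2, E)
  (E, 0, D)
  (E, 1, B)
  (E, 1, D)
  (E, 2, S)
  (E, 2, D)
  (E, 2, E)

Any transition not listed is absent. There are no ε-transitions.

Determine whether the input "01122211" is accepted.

No

Start in {S}.
Read '0': {S} → {C}.
Read '1': {C} → ∅.
The set is empty and remains empty for the remaining 6 symbols.
The final set ∅ contains no accepting state.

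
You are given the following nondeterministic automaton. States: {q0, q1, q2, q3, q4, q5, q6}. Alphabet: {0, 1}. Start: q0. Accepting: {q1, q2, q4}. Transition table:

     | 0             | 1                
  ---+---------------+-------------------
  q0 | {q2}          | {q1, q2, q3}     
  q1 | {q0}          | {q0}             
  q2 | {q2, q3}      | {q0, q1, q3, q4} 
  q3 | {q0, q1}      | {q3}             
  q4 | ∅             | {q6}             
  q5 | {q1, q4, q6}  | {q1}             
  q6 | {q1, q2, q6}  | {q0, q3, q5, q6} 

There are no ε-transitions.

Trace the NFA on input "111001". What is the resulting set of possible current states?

Start in {q0}.
Read '1': {q0} → {q1, q2, q3}.
Read '1': {q1, q2, q3} → {q0, q1, q3, q4}.
Read '1': {q0, q1, q3, q4} → {q0, q1, q2, q3, q6}.
Read '0': {q0, q1, q2, q3, q6} → {q0, q1, q2, q3, q6}.
Read '0': {q0, q1, q2, q3, q6} → {q0, q1, q2, q3, q6}.
Read '1': {q0, q1, q2, q3, q6} → {q0, q1, q2, q3, q4, q5, q6}.

{q0, q1, q2, q3, q4, q5, q6}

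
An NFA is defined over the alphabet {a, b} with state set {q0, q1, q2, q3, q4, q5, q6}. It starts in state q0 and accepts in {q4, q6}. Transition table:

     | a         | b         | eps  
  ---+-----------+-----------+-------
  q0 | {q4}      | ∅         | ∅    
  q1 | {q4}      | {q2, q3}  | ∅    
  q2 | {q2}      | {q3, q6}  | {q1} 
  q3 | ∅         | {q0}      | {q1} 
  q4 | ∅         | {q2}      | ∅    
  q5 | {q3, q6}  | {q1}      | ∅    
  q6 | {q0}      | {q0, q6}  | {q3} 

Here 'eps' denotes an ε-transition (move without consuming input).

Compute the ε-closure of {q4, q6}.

{q1, q3, q4, q6}

Begin with {q4, q6}.
ε-move q6 → q3; add q3.
ε-move q3 → q1; add q1.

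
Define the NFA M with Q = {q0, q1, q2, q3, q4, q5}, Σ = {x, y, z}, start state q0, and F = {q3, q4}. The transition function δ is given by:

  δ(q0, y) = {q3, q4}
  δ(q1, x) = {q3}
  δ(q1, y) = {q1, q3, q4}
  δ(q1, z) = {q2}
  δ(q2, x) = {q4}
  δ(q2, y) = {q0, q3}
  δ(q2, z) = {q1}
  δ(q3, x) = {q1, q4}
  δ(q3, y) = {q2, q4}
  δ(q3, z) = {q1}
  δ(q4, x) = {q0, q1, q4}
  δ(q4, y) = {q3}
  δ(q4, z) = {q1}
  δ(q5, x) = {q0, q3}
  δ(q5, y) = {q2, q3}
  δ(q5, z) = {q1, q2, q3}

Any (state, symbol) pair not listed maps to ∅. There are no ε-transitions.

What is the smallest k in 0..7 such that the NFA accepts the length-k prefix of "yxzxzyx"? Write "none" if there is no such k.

1

Start in {q0}.
Read 'y': q0→{q3, q4}; now {q3, q4}.
None of the earlier sets intersect F, but {q3, q4} does.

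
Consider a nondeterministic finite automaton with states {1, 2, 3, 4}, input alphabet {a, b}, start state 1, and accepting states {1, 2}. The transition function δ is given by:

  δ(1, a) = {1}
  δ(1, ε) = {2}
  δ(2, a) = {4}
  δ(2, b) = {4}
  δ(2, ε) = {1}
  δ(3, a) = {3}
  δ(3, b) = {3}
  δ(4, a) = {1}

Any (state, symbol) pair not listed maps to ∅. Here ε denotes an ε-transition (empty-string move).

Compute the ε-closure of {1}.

{1, 2}

Begin with {1}.
ε-move 1 → 2; add 2.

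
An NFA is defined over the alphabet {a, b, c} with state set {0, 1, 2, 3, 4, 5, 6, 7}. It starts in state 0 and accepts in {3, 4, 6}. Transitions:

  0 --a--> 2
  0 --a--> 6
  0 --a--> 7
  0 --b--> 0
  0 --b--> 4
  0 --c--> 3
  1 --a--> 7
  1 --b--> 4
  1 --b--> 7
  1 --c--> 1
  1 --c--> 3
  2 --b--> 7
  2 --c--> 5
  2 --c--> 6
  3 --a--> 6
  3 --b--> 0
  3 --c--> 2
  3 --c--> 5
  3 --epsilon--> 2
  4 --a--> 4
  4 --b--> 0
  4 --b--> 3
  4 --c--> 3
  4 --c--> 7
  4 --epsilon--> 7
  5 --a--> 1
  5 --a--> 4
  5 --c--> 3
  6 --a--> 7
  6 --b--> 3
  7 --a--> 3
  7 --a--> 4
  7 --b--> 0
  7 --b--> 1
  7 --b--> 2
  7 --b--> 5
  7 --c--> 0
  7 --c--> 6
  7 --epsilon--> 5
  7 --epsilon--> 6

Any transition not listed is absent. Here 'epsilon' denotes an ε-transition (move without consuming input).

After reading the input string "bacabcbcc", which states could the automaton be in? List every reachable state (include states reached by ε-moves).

Start in {0}.
Read 'b': 0→{0, 4}; union {0, 4}; ε-closure = {0, 4, 5, 6, 7}.
Read 'a': 0→{2, 6, 7}, 4→{4}, 5→{1, 4}, 6→{7}, 7→{3, 4}; union {1, 2, 3, 4, 6, 7}; ε-closure = {1, 2, 3, 4, 5, 6, 7}.
Read 'c': 1→{1, 3}, 2→{5, 6}, 3→{2, 5}, 4→{3, 7}, 5→{3}, 6→∅, 7→{0, 6}; now {0, 1, 2, 3, 5, 6, 7}.
Read 'a': 0→{2, 6, 7}, 1→{7}, 2→∅, 3→{6}, 5→{1, 4}, 6→{7}, 7→{3, 4}; union {1, 2, 3, 4, 6, 7}; ε-closure = {1, 2, 3, 4, 5, 6, 7}.
Read 'b': 1→{4, 7}, 2→{7}, 3→{0}, 4→{0, 3}, 5→∅, 6→{3}, 7→{0, 1, 2, 5}; union {0, 1, 2, 3, 4, 5, 7}; ε-closure = {0, 1, 2, 3, 4, 5, 6, 7}.
Read 'c': 0→{3}, 1→{1, 3}, 2→{5, 6}, 3→{2, 5}, 4→{3, 7}, 5→{3}, 6→∅, 7→{0, 6}; now {0, 1, 2, 3, 5, 6, 7}.
Read 'b': 0→{0, 4}, 1→{4, 7}, 2→{7}, 3→{0}, 5→∅, 6→{3}, 7→{0, 1, 2, 5}; union {0, 1, 2, 3, 4, 5, 7}; ε-closure = {0, 1, 2, 3, 4, 5, 6, 7}.
Read 'c': 0→{3}, 1→{1, 3}, 2→{5, 6}, 3→{2, 5}, 4→{3, 7}, 5→{3}, 6→∅, 7→{0, 6}; now {0, 1, 2, 3, 5, 6, 7}.
Read 'c': 0→{3}, 1→{1, 3}, 2→{5, 6}, 3→{2, 5}, 5→{3}, 6→∅, 7→{0, 6}; now {0, 1, 2, 3, 5, 6}.

{0, 1, 2, 3, 5, 6}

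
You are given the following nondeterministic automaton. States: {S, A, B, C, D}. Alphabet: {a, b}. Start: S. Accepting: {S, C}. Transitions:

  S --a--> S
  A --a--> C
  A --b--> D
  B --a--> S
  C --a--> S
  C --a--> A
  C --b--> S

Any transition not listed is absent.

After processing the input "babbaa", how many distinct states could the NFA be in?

Start in {S}.
Read 'b': S→∅; now ∅.
The set is empty and remains empty for the remaining 5 symbols.
That set has 0 states.

0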